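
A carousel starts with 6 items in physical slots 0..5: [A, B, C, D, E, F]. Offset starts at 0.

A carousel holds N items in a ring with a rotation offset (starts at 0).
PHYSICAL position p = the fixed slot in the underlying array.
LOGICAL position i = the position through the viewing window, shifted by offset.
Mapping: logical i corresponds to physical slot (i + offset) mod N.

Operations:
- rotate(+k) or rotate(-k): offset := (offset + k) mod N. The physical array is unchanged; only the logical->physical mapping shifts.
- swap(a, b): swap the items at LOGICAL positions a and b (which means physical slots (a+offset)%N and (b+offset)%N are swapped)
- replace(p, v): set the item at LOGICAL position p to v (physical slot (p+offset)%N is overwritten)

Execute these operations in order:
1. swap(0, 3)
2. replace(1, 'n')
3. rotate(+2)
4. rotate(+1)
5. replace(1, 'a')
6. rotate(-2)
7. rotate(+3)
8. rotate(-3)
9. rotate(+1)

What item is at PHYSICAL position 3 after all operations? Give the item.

Answer: A

Derivation:
After op 1 (swap(0, 3)): offset=0, physical=[D,B,C,A,E,F], logical=[D,B,C,A,E,F]
After op 2 (replace(1, 'n')): offset=0, physical=[D,n,C,A,E,F], logical=[D,n,C,A,E,F]
After op 3 (rotate(+2)): offset=2, physical=[D,n,C,A,E,F], logical=[C,A,E,F,D,n]
After op 4 (rotate(+1)): offset=3, physical=[D,n,C,A,E,F], logical=[A,E,F,D,n,C]
After op 5 (replace(1, 'a')): offset=3, physical=[D,n,C,A,a,F], logical=[A,a,F,D,n,C]
After op 6 (rotate(-2)): offset=1, physical=[D,n,C,A,a,F], logical=[n,C,A,a,F,D]
After op 7 (rotate(+3)): offset=4, physical=[D,n,C,A,a,F], logical=[a,F,D,n,C,A]
After op 8 (rotate(-3)): offset=1, physical=[D,n,C,A,a,F], logical=[n,C,A,a,F,D]
After op 9 (rotate(+1)): offset=2, physical=[D,n,C,A,a,F], logical=[C,A,a,F,D,n]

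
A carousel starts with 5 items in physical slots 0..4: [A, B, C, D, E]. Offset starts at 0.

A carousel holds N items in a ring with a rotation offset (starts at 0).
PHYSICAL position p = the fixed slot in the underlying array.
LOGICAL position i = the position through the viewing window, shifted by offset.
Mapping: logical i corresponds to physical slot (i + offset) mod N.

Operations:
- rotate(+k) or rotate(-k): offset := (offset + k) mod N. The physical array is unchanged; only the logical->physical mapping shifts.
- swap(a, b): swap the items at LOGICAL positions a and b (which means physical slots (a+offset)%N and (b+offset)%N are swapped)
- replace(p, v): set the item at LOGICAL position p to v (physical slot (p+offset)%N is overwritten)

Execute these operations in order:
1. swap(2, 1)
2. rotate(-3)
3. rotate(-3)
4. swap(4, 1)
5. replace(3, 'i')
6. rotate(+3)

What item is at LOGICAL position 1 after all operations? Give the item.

Answer: A

Derivation:
After op 1 (swap(2, 1)): offset=0, physical=[A,C,B,D,E], logical=[A,C,B,D,E]
After op 2 (rotate(-3)): offset=2, physical=[A,C,B,D,E], logical=[B,D,E,A,C]
After op 3 (rotate(-3)): offset=4, physical=[A,C,B,D,E], logical=[E,A,C,B,D]
After op 4 (swap(4, 1)): offset=4, physical=[D,C,B,A,E], logical=[E,D,C,B,A]
After op 5 (replace(3, 'i')): offset=4, physical=[D,C,i,A,E], logical=[E,D,C,i,A]
After op 6 (rotate(+3)): offset=2, physical=[D,C,i,A,E], logical=[i,A,E,D,C]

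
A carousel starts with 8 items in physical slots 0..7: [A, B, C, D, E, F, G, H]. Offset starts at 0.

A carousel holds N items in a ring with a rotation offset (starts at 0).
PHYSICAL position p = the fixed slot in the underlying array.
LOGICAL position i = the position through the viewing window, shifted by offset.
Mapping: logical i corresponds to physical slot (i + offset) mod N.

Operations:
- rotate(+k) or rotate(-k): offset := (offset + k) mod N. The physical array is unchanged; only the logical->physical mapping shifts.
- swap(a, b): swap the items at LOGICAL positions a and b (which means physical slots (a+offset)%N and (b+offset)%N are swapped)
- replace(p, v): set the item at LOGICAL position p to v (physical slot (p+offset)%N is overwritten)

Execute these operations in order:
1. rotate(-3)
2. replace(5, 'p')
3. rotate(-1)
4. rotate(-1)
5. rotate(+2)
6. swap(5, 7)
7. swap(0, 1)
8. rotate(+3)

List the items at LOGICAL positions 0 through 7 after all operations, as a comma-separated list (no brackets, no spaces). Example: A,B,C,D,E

After op 1 (rotate(-3)): offset=5, physical=[A,B,C,D,E,F,G,H], logical=[F,G,H,A,B,C,D,E]
After op 2 (replace(5, 'p')): offset=5, physical=[A,B,p,D,E,F,G,H], logical=[F,G,H,A,B,p,D,E]
After op 3 (rotate(-1)): offset=4, physical=[A,B,p,D,E,F,G,H], logical=[E,F,G,H,A,B,p,D]
After op 4 (rotate(-1)): offset=3, physical=[A,B,p,D,E,F,G,H], logical=[D,E,F,G,H,A,B,p]
After op 5 (rotate(+2)): offset=5, physical=[A,B,p,D,E,F,G,H], logical=[F,G,H,A,B,p,D,E]
After op 6 (swap(5, 7)): offset=5, physical=[A,B,E,D,p,F,G,H], logical=[F,G,H,A,B,E,D,p]
After op 7 (swap(0, 1)): offset=5, physical=[A,B,E,D,p,G,F,H], logical=[G,F,H,A,B,E,D,p]
After op 8 (rotate(+3)): offset=0, physical=[A,B,E,D,p,G,F,H], logical=[A,B,E,D,p,G,F,H]

Answer: A,B,E,D,p,G,F,H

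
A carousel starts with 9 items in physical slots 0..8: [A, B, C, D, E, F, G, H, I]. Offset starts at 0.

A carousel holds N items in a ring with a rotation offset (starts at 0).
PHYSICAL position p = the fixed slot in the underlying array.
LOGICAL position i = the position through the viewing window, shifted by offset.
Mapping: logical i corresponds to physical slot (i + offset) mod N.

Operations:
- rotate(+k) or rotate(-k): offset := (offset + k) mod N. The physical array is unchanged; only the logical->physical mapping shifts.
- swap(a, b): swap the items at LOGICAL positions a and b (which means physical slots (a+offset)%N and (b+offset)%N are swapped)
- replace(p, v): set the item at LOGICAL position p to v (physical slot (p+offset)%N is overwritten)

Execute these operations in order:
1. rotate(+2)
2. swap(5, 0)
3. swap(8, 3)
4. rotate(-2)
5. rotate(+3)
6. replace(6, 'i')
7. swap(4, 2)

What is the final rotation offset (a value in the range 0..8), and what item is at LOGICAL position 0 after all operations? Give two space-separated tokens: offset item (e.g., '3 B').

After op 1 (rotate(+2)): offset=2, physical=[A,B,C,D,E,F,G,H,I], logical=[C,D,E,F,G,H,I,A,B]
After op 2 (swap(5, 0)): offset=2, physical=[A,B,H,D,E,F,G,C,I], logical=[H,D,E,F,G,C,I,A,B]
After op 3 (swap(8, 3)): offset=2, physical=[A,F,H,D,E,B,G,C,I], logical=[H,D,E,B,G,C,I,A,F]
After op 4 (rotate(-2)): offset=0, physical=[A,F,H,D,E,B,G,C,I], logical=[A,F,H,D,E,B,G,C,I]
After op 5 (rotate(+3)): offset=3, physical=[A,F,H,D,E,B,G,C,I], logical=[D,E,B,G,C,I,A,F,H]
After op 6 (replace(6, 'i')): offset=3, physical=[i,F,H,D,E,B,G,C,I], logical=[D,E,B,G,C,I,i,F,H]
After op 7 (swap(4, 2)): offset=3, physical=[i,F,H,D,E,C,G,B,I], logical=[D,E,C,G,B,I,i,F,H]

Answer: 3 D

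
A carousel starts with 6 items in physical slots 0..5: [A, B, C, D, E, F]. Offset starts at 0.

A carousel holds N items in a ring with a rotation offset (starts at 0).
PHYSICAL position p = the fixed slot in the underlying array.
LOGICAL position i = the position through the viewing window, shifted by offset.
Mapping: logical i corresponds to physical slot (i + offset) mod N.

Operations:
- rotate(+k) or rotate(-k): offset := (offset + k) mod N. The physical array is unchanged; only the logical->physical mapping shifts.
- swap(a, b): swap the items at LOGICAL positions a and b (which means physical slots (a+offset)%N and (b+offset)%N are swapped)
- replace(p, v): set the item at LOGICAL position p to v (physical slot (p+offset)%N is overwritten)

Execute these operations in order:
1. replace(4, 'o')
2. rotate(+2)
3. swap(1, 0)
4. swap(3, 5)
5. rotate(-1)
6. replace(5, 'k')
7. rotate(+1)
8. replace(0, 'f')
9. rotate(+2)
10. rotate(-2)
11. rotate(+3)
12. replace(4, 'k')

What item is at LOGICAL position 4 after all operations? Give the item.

After op 1 (replace(4, 'o')): offset=0, physical=[A,B,C,D,o,F], logical=[A,B,C,D,o,F]
After op 2 (rotate(+2)): offset=2, physical=[A,B,C,D,o,F], logical=[C,D,o,F,A,B]
After op 3 (swap(1, 0)): offset=2, physical=[A,B,D,C,o,F], logical=[D,C,o,F,A,B]
After op 4 (swap(3, 5)): offset=2, physical=[A,F,D,C,o,B], logical=[D,C,o,B,A,F]
After op 5 (rotate(-1)): offset=1, physical=[A,F,D,C,o,B], logical=[F,D,C,o,B,A]
After op 6 (replace(5, 'k')): offset=1, physical=[k,F,D,C,o,B], logical=[F,D,C,o,B,k]
After op 7 (rotate(+1)): offset=2, physical=[k,F,D,C,o,B], logical=[D,C,o,B,k,F]
After op 8 (replace(0, 'f')): offset=2, physical=[k,F,f,C,o,B], logical=[f,C,o,B,k,F]
After op 9 (rotate(+2)): offset=4, physical=[k,F,f,C,o,B], logical=[o,B,k,F,f,C]
After op 10 (rotate(-2)): offset=2, physical=[k,F,f,C,o,B], logical=[f,C,o,B,k,F]
After op 11 (rotate(+3)): offset=5, physical=[k,F,f,C,o,B], logical=[B,k,F,f,C,o]
After op 12 (replace(4, 'k')): offset=5, physical=[k,F,f,k,o,B], logical=[B,k,F,f,k,o]

Answer: k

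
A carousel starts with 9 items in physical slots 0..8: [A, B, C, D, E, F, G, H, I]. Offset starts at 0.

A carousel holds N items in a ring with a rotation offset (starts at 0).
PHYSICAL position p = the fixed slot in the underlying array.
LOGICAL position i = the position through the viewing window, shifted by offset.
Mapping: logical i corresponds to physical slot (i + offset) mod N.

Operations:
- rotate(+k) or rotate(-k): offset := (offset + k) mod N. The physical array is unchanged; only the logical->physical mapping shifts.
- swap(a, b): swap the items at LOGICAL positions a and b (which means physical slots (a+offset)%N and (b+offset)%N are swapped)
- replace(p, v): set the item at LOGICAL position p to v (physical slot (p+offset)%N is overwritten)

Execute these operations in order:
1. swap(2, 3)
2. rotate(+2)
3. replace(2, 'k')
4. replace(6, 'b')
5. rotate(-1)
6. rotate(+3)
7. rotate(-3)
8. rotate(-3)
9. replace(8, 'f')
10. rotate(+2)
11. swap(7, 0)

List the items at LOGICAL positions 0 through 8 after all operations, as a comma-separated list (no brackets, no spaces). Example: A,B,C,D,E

Answer: H,B,D,C,k,F,f,A,b

Derivation:
After op 1 (swap(2, 3)): offset=0, physical=[A,B,D,C,E,F,G,H,I], logical=[A,B,D,C,E,F,G,H,I]
After op 2 (rotate(+2)): offset=2, physical=[A,B,D,C,E,F,G,H,I], logical=[D,C,E,F,G,H,I,A,B]
After op 3 (replace(2, 'k')): offset=2, physical=[A,B,D,C,k,F,G,H,I], logical=[D,C,k,F,G,H,I,A,B]
After op 4 (replace(6, 'b')): offset=2, physical=[A,B,D,C,k,F,G,H,b], logical=[D,C,k,F,G,H,b,A,B]
After op 5 (rotate(-1)): offset=1, physical=[A,B,D,C,k,F,G,H,b], logical=[B,D,C,k,F,G,H,b,A]
After op 6 (rotate(+3)): offset=4, physical=[A,B,D,C,k,F,G,H,b], logical=[k,F,G,H,b,A,B,D,C]
After op 7 (rotate(-3)): offset=1, physical=[A,B,D,C,k,F,G,H,b], logical=[B,D,C,k,F,G,H,b,A]
After op 8 (rotate(-3)): offset=7, physical=[A,B,D,C,k,F,G,H,b], logical=[H,b,A,B,D,C,k,F,G]
After op 9 (replace(8, 'f')): offset=7, physical=[A,B,D,C,k,F,f,H,b], logical=[H,b,A,B,D,C,k,F,f]
After op 10 (rotate(+2)): offset=0, physical=[A,B,D,C,k,F,f,H,b], logical=[A,B,D,C,k,F,f,H,b]
After op 11 (swap(7, 0)): offset=0, physical=[H,B,D,C,k,F,f,A,b], logical=[H,B,D,C,k,F,f,A,b]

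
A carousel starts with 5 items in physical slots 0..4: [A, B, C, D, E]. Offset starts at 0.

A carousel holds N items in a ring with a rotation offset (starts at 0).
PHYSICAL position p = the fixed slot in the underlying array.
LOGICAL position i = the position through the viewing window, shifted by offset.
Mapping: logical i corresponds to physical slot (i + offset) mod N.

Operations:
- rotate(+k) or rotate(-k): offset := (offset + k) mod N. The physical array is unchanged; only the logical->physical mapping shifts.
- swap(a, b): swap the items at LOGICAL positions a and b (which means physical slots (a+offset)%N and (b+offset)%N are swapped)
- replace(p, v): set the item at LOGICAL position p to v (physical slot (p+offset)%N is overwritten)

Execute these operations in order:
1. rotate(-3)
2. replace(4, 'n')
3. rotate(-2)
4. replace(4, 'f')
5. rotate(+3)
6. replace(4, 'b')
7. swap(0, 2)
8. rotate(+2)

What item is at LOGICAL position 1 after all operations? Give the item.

After op 1 (rotate(-3)): offset=2, physical=[A,B,C,D,E], logical=[C,D,E,A,B]
After op 2 (replace(4, 'n')): offset=2, physical=[A,n,C,D,E], logical=[C,D,E,A,n]
After op 3 (rotate(-2)): offset=0, physical=[A,n,C,D,E], logical=[A,n,C,D,E]
After op 4 (replace(4, 'f')): offset=0, physical=[A,n,C,D,f], logical=[A,n,C,D,f]
After op 5 (rotate(+3)): offset=3, physical=[A,n,C,D,f], logical=[D,f,A,n,C]
After op 6 (replace(4, 'b')): offset=3, physical=[A,n,b,D,f], logical=[D,f,A,n,b]
After op 7 (swap(0, 2)): offset=3, physical=[D,n,b,A,f], logical=[A,f,D,n,b]
After op 8 (rotate(+2)): offset=0, physical=[D,n,b,A,f], logical=[D,n,b,A,f]

Answer: n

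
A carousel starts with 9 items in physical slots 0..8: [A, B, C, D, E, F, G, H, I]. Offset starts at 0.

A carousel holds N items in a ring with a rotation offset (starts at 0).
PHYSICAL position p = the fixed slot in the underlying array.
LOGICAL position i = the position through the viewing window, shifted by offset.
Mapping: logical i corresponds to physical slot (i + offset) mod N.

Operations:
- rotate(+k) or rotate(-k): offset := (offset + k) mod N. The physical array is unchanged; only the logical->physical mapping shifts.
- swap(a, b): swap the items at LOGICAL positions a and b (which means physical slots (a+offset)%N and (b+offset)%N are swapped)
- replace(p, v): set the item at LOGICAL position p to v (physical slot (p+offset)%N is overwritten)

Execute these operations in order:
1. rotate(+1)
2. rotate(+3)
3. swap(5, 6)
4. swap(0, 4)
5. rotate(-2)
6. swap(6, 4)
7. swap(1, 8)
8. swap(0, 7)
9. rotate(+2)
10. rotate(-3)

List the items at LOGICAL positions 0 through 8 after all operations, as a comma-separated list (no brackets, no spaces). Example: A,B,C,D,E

After op 1 (rotate(+1)): offset=1, physical=[A,B,C,D,E,F,G,H,I], logical=[B,C,D,E,F,G,H,I,A]
After op 2 (rotate(+3)): offset=4, physical=[A,B,C,D,E,F,G,H,I], logical=[E,F,G,H,I,A,B,C,D]
After op 3 (swap(5, 6)): offset=4, physical=[B,A,C,D,E,F,G,H,I], logical=[E,F,G,H,I,B,A,C,D]
After op 4 (swap(0, 4)): offset=4, physical=[B,A,C,D,I,F,G,H,E], logical=[I,F,G,H,E,B,A,C,D]
After op 5 (rotate(-2)): offset=2, physical=[B,A,C,D,I,F,G,H,E], logical=[C,D,I,F,G,H,E,B,A]
After op 6 (swap(6, 4)): offset=2, physical=[B,A,C,D,I,F,E,H,G], logical=[C,D,I,F,E,H,G,B,A]
After op 7 (swap(1, 8)): offset=2, physical=[B,D,C,A,I,F,E,H,G], logical=[C,A,I,F,E,H,G,B,D]
After op 8 (swap(0, 7)): offset=2, physical=[C,D,B,A,I,F,E,H,G], logical=[B,A,I,F,E,H,G,C,D]
After op 9 (rotate(+2)): offset=4, physical=[C,D,B,A,I,F,E,H,G], logical=[I,F,E,H,G,C,D,B,A]
After op 10 (rotate(-3)): offset=1, physical=[C,D,B,A,I,F,E,H,G], logical=[D,B,A,I,F,E,H,G,C]

Answer: D,B,A,I,F,E,H,G,C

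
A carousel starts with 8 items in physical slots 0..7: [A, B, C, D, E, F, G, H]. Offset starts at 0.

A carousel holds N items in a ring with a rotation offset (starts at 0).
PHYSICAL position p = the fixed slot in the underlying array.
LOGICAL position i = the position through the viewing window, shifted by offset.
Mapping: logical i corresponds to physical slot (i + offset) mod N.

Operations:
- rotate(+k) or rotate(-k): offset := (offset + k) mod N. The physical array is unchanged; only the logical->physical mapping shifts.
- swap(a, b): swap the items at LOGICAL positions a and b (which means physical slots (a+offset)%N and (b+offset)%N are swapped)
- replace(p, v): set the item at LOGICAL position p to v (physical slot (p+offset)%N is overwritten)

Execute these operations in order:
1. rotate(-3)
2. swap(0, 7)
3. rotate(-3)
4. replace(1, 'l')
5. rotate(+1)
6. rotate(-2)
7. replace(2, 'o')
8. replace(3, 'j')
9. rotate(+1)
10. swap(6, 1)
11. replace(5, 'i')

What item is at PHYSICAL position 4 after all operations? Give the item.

After op 1 (rotate(-3)): offset=5, physical=[A,B,C,D,E,F,G,H], logical=[F,G,H,A,B,C,D,E]
After op 2 (swap(0, 7)): offset=5, physical=[A,B,C,D,F,E,G,H], logical=[E,G,H,A,B,C,D,F]
After op 3 (rotate(-3)): offset=2, physical=[A,B,C,D,F,E,G,H], logical=[C,D,F,E,G,H,A,B]
After op 4 (replace(1, 'l')): offset=2, physical=[A,B,C,l,F,E,G,H], logical=[C,l,F,E,G,H,A,B]
After op 5 (rotate(+1)): offset=3, physical=[A,B,C,l,F,E,G,H], logical=[l,F,E,G,H,A,B,C]
After op 6 (rotate(-2)): offset=1, physical=[A,B,C,l,F,E,G,H], logical=[B,C,l,F,E,G,H,A]
After op 7 (replace(2, 'o')): offset=1, physical=[A,B,C,o,F,E,G,H], logical=[B,C,o,F,E,G,H,A]
After op 8 (replace(3, 'j')): offset=1, physical=[A,B,C,o,j,E,G,H], logical=[B,C,o,j,E,G,H,A]
After op 9 (rotate(+1)): offset=2, physical=[A,B,C,o,j,E,G,H], logical=[C,o,j,E,G,H,A,B]
After op 10 (swap(6, 1)): offset=2, physical=[o,B,C,A,j,E,G,H], logical=[C,A,j,E,G,H,o,B]
After op 11 (replace(5, 'i')): offset=2, physical=[o,B,C,A,j,E,G,i], logical=[C,A,j,E,G,i,o,B]

Answer: j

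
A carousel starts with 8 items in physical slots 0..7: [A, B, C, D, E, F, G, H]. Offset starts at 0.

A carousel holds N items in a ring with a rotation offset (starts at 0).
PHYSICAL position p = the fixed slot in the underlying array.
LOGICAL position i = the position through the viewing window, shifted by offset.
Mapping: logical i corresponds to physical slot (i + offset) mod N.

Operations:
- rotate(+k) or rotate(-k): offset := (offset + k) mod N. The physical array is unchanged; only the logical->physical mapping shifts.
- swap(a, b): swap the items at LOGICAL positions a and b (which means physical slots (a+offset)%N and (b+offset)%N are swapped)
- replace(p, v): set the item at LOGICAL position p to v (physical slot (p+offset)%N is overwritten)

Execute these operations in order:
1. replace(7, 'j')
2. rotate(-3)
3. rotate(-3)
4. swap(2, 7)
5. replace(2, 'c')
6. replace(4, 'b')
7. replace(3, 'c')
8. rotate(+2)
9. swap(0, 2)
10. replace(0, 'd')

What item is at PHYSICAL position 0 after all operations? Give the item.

After op 1 (replace(7, 'j')): offset=0, physical=[A,B,C,D,E,F,G,j], logical=[A,B,C,D,E,F,G,j]
After op 2 (rotate(-3)): offset=5, physical=[A,B,C,D,E,F,G,j], logical=[F,G,j,A,B,C,D,E]
After op 3 (rotate(-3)): offset=2, physical=[A,B,C,D,E,F,G,j], logical=[C,D,E,F,G,j,A,B]
After op 4 (swap(2, 7)): offset=2, physical=[A,E,C,D,B,F,G,j], logical=[C,D,B,F,G,j,A,E]
After op 5 (replace(2, 'c')): offset=2, physical=[A,E,C,D,c,F,G,j], logical=[C,D,c,F,G,j,A,E]
After op 6 (replace(4, 'b')): offset=2, physical=[A,E,C,D,c,F,b,j], logical=[C,D,c,F,b,j,A,E]
After op 7 (replace(3, 'c')): offset=2, physical=[A,E,C,D,c,c,b,j], logical=[C,D,c,c,b,j,A,E]
After op 8 (rotate(+2)): offset=4, physical=[A,E,C,D,c,c,b,j], logical=[c,c,b,j,A,E,C,D]
After op 9 (swap(0, 2)): offset=4, physical=[A,E,C,D,b,c,c,j], logical=[b,c,c,j,A,E,C,D]
After op 10 (replace(0, 'd')): offset=4, physical=[A,E,C,D,d,c,c,j], logical=[d,c,c,j,A,E,C,D]

Answer: A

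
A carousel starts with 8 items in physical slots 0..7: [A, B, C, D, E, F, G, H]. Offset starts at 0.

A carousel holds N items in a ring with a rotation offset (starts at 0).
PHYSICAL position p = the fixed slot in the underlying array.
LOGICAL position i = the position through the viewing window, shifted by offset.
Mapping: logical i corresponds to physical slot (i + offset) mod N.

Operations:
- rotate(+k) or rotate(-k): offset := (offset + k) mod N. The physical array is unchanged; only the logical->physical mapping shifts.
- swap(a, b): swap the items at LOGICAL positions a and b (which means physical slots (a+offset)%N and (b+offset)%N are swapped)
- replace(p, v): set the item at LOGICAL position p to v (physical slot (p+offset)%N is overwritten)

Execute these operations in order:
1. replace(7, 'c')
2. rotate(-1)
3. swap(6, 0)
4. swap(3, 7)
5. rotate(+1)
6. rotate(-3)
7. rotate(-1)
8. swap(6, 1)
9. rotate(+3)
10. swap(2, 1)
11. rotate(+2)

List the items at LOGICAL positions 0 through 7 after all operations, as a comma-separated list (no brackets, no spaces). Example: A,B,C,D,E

After op 1 (replace(7, 'c')): offset=0, physical=[A,B,C,D,E,F,G,c], logical=[A,B,C,D,E,F,G,c]
After op 2 (rotate(-1)): offset=7, physical=[A,B,C,D,E,F,G,c], logical=[c,A,B,C,D,E,F,G]
After op 3 (swap(6, 0)): offset=7, physical=[A,B,C,D,E,c,G,F], logical=[F,A,B,C,D,E,c,G]
After op 4 (swap(3, 7)): offset=7, physical=[A,B,G,D,E,c,C,F], logical=[F,A,B,G,D,E,c,C]
After op 5 (rotate(+1)): offset=0, physical=[A,B,G,D,E,c,C,F], logical=[A,B,G,D,E,c,C,F]
After op 6 (rotate(-3)): offset=5, physical=[A,B,G,D,E,c,C,F], logical=[c,C,F,A,B,G,D,E]
After op 7 (rotate(-1)): offset=4, physical=[A,B,G,D,E,c,C,F], logical=[E,c,C,F,A,B,G,D]
After op 8 (swap(6, 1)): offset=4, physical=[A,B,c,D,E,G,C,F], logical=[E,G,C,F,A,B,c,D]
After op 9 (rotate(+3)): offset=7, physical=[A,B,c,D,E,G,C,F], logical=[F,A,B,c,D,E,G,C]
After op 10 (swap(2, 1)): offset=7, physical=[B,A,c,D,E,G,C,F], logical=[F,B,A,c,D,E,G,C]
After op 11 (rotate(+2)): offset=1, physical=[B,A,c,D,E,G,C,F], logical=[A,c,D,E,G,C,F,B]

Answer: A,c,D,E,G,C,F,B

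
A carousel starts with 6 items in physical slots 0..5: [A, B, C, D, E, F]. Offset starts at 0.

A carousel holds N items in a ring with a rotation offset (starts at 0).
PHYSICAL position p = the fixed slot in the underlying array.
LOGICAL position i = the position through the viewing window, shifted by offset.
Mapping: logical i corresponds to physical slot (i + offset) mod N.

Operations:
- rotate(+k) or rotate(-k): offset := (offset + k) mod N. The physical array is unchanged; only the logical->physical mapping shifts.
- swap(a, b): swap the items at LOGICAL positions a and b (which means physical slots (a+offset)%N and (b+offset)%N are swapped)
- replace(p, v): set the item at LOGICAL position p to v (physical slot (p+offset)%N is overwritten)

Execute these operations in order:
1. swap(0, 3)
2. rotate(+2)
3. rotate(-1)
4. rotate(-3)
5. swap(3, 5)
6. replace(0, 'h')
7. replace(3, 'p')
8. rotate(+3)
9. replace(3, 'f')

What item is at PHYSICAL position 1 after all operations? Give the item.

After op 1 (swap(0, 3)): offset=0, physical=[D,B,C,A,E,F], logical=[D,B,C,A,E,F]
After op 2 (rotate(+2)): offset=2, physical=[D,B,C,A,E,F], logical=[C,A,E,F,D,B]
After op 3 (rotate(-1)): offset=1, physical=[D,B,C,A,E,F], logical=[B,C,A,E,F,D]
After op 4 (rotate(-3)): offset=4, physical=[D,B,C,A,E,F], logical=[E,F,D,B,C,A]
After op 5 (swap(3, 5)): offset=4, physical=[D,A,C,B,E,F], logical=[E,F,D,A,C,B]
After op 6 (replace(0, 'h')): offset=4, physical=[D,A,C,B,h,F], logical=[h,F,D,A,C,B]
After op 7 (replace(3, 'p')): offset=4, physical=[D,p,C,B,h,F], logical=[h,F,D,p,C,B]
After op 8 (rotate(+3)): offset=1, physical=[D,p,C,B,h,F], logical=[p,C,B,h,F,D]
After op 9 (replace(3, 'f')): offset=1, physical=[D,p,C,B,f,F], logical=[p,C,B,f,F,D]

Answer: p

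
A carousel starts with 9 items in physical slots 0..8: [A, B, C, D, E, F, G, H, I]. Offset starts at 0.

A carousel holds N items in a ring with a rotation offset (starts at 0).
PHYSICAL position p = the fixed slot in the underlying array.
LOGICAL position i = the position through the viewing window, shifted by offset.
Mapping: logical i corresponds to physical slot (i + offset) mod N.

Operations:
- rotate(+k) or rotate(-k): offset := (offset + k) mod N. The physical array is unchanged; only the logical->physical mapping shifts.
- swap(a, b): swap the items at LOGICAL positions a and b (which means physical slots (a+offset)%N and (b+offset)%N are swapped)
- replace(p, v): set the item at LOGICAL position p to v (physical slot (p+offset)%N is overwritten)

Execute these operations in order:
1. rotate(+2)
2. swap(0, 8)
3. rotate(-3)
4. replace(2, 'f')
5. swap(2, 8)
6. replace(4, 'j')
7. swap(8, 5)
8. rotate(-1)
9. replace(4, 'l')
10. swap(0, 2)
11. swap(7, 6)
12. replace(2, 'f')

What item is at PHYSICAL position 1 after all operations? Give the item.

Answer: H

Derivation:
After op 1 (rotate(+2)): offset=2, physical=[A,B,C,D,E,F,G,H,I], logical=[C,D,E,F,G,H,I,A,B]
After op 2 (swap(0, 8)): offset=2, physical=[A,C,B,D,E,F,G,H,I], logical=[B,D,E,F,G,H,I,A,C]
After op 3 (rotate(-3)): offset=8, physical=[A,C,B,D,E,F,G,H,I], logical=[I,A,C,B,D,E,F,G,H]
After op 4 (replace(2, 'f')): offset=8, physical=[A,f,B,D,E,F,G,H,I], logical=[I,A,f,B,D,E,F,G,H]
After op 5 (swap(2, 8)): offset=8, physical=[A,H,B,D,E,F,G,f,I], logical=[I,A,H,B,D,E,F,G,f]
After op 6 (replace(4, 'j')): offset=8, physical=[A,H,B,j,E,F,G,f,I], logical=[I,A,H,B,j,E,F,G,f]
After op 7 (swap(8, 5)): offset=8, physical=[A,H,B,j,f,F,G,E,I], logical=[I,A,H,B,j,f,F,G,E]
After op 8 (rotate(-1)): offset=7, physical=[A,H,B,j,f,F,G,E,I], logical=[E,I,A,H,B,j,f,F,G]
After op 9 (replace(4, 'l')): offset=7, physical=[A,H,l,j,f,F,G,E,I], logical=[E,I,A,H,l,j,f,F,G]
After op 10 (swap(0, 2)): offset=7, physical=[E,H,l,j,f,F,G,A,I], logical=[A,I,E,H,l,j,f,F,G]
After op 11 (swap(7, 6)): offset=7, physical=[E,H,l,j,F,f,G,A,I], logical=[A,I,E,H,l,j,F,f,G]
After op 12 (replace(2, 'f')): offset=7, physical=[f,H,l,j,F,f,G,A,I], logical=[A,I,f,H,l,j,F,f,G]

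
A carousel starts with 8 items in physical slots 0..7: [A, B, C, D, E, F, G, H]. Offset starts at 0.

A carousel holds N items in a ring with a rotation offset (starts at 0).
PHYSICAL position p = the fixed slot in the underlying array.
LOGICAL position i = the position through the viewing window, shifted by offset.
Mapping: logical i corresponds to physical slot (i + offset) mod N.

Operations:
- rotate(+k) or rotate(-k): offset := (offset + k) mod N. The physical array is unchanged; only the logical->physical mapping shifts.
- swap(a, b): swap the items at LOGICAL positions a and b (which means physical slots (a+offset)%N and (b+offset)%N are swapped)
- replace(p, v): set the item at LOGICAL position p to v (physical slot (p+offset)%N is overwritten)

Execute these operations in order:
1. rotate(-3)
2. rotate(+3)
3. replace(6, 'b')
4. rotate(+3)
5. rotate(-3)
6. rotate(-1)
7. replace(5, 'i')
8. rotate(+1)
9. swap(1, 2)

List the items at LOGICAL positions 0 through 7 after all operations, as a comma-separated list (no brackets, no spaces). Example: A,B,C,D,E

After op 1 (rotate(-3)): offset=5, physical=[A,B,C,D,E,F,G,H], logical=[F,G,H,A,B,C,D,E]
After op 2 (rotate(+3)): offset=0, physical=[A,B,C,D,E,F,G,H], logical=[A,B,C,D,E,F,G,H]
After op 3 (replace(6, 'b')): offset=0, physical=[A,B,C,D,E,F,b,H], logical=[A,B,C,D,E,F,b,H]
After op 4 (rotate(+3)): offset=3, physical=[A,B,C,D,E,F,b,H], logical=[D,E,F,b,H,A,B,C]
After op 5 (rotate(-3)): offset=0, physical=[A,B,C,D,E,F,b,H], logical=[A,B,C,D,E,F,b,H]
After op 6 (rotate(-1)): offset=7, physical=[A,B,C,D,E,F,b,H], logical=[H,A,B,C,D,E,F,b]
After op 7 (replace(5, 'i')): offset=7, physical=[A,B,C,D,i,F,b,H], logical=[H,A,B,C,D,i,F,b]
After op 8 (rotate(+1)): offset=0, physical=[A,B,C,D,i,F,b,H], logical=[A,B,C,D,i,F,b,H]
After op 9 (swap(1, 2)): offset=0, physical=[A,C,B,D,i,F,b,H], logical=[A,C,B,D,i,F,b,H]

Answer: A,C,B,D,i,F,b,H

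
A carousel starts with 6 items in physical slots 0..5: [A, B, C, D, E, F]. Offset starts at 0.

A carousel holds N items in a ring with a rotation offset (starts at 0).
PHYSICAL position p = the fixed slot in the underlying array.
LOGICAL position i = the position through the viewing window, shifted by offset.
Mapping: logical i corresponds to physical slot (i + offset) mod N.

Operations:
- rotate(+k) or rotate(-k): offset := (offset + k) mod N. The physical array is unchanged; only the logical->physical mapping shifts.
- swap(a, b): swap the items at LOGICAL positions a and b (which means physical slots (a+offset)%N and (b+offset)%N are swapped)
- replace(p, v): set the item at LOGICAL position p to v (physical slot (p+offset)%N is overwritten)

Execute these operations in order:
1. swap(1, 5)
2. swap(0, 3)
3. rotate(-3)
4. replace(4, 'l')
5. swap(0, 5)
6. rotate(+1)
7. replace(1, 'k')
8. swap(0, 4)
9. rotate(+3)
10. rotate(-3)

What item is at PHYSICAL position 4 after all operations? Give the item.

Answer: A

Derivation:
After op 1 (swap(1, 5)): offset=0, physical=[A,F,C,D,E,B], logical=[A,F,C,D,E,B]
After op 2 (swap(0, 3)): offset=0, physical=[D,F,C,A,E,B], logical=[D,F,C,A,E,B]
After op 3 (rotate(-3)): offset=3, physical=[D,F,C,A,E,B], logical=[A,E,B,D,F,C]
After op 4 (replace(4, 'l')): offset=3, physical=[D,l,C,A,E,B], logical=[A,E,B,D,l,C]
After op 5 (swap(0, 5)): offset=3, physical=[D,l,A,C,E,B], logical=[C,E,B,D,l,A]
After op 6 (rotate(+1)): offset=4, physical=[D,l,A,C,E,B], logical=[E,B,D,l,A,C]
After op 7 (replace(1, 'k')): offset=4, physical=[D,l,A,C,E,k], logical=[E,k,D,l,A,C]
After op 8 (swap(0, 4)): offset=4, physical=[D,l,E,C,A,k], logical=[A,k,D,l,E,C]
After op 9 (rotate(+3)): offset=1, physical=[D,l,E,C,A,k], logical=[l,E,C,A,k,D]
After op 10 (rotate(-3)): offset=4, physical=[D,l,E,C,A,k], logical=[A,k,D,l,E,C]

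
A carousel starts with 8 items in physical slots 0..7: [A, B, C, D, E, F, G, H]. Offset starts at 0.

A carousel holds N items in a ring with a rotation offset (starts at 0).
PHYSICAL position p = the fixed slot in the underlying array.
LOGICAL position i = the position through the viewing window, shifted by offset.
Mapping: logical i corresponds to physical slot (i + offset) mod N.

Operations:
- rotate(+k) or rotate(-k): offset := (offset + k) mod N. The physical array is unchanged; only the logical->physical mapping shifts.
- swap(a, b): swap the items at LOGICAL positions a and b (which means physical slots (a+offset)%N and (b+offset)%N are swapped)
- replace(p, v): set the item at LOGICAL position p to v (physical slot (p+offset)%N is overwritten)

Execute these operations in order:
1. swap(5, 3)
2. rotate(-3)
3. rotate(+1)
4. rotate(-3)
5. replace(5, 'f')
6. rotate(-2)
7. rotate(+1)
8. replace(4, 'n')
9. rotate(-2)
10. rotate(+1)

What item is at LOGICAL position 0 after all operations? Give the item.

After op 1 (swap(5, 3)): offset=0, physical=[A,B,C,F,E,D,G,H], logical=[A,B,C,F,E,D,G,H]
After op 2 (rotate(-3)): offset=5, physical=[A,B,C,F,E,D,G,H], logical=[D,G,H,A,B,C,F,E]
After op 3 (rotate(+1)): offset=6, physical=[A,B,C,F,E,D,G,H], logical=[G,H,A,B,C,F,E,D]
After op 4 (rotate(-3)): offset=3, physical=[A,B,C,F,E,D,G,H], logical=[F,E,D,G,H,A,B,C]
After op 5 (replace(5, 'f')): offset=3, physical=[f,B,C,F,E,D,G,H], logical=[F,E,D,G,H,f,B,C]
After op 6 (rotate(-2)): offset=1, physical=[f,B,C,F,E,D,G,H], logical=[B,C,F,E,D,G,H,f]
After op 7 (rotate(+1)): offset=2, physical=[f,B,C,F,E,D,G,H], logical=[C,F,E,D,G,H,f,B]
After op 8 (replace(4, 'n')): offset=2, physical=[f,B,C,F,E,D,n,H], logical=[C,F,E,D,n,H,f,B]
After op 9 (rotate(-2)): offset=0, physical=[f,B,C,F,E,D,n,H], logical=[f,B,C,F,E,D,n,H]
After op 10 (rotate(+1)): offset=1, physical=[f,B,C,F,E,D,n,H], logical=[B,C,F,E,D,n,H,f]

Answer: B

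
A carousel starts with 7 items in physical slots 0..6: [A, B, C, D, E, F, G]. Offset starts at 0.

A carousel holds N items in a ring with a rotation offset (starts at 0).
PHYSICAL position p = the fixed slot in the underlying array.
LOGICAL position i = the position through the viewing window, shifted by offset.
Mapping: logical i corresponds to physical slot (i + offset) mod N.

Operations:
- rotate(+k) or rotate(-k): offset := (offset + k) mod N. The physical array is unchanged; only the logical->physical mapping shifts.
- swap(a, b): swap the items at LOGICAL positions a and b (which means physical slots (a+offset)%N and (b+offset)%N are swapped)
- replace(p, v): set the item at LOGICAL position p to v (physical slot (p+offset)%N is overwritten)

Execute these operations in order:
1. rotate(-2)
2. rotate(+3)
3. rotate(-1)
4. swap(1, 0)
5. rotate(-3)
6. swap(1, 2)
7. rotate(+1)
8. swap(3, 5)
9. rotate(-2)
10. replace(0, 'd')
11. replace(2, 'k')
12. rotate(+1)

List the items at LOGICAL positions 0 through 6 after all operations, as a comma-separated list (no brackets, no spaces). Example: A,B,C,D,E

After op 1 (rotate(-2)): offset=5, physical=[A,B,C,D,E,F,G], logical=[F,G,A,B,C,D,E]
After op 2 (rotate(+3)): offset=1, physical=[A,B,C,D,E,F,G], logical=[B,C,D,E,F,G,A]
After op 3 (rotate(-1)): offset=0, physical=[A,B,C,D,E,F,G], logical=[A,B,C,D,E,F,G]
After op 4 (swap(1, 0)): offset=0, physical=[B,A,C,D,E,F,G], logical=[B,A,C,D,E,F,G]
After op 5 (rotate(-3)): offset=4, physical=[B,A,C,D,E,F,G], logical=[E,F,G,B,A,C,D]
After op 6 (swap(1, 2)): offset=4, physical=[B,A,C,D,E,G,F], logical=[E,G,F,B,A,C,D]
After op 7 (rotate(+1)): offset=5, physical=[B,A,C,D,E,G,F], logical=[G,F,B,A,C,D,E]
After op 8 (swap(3, 5)): offset=5, physical=[B,D,C,A,E,G,F], logical=[G,F,B,D,C,A,E]
After op 9 (rotate(-2)): offset=3, physical=[B,D,C,A,E,G,F], logical=[A,E,G,F,B,D,C]
After op 10 (replace(0, 'd')): offset=3, physical=[B,D,C,d,E,G,F], logical=[d,E,G,F,B,D,C]
After op 11 (replace(2, 'k')): offset=3, physical=[B,D,C,d,E,k,F], logical=[d,E,k,F,B,D,C]
After op 12 (rotate(+1)): offset=4, physical=[B,D,C,d,E,k,F], logical=[E,k,F,B,D,C,d]

Answer: E,k,F,B,D,C,d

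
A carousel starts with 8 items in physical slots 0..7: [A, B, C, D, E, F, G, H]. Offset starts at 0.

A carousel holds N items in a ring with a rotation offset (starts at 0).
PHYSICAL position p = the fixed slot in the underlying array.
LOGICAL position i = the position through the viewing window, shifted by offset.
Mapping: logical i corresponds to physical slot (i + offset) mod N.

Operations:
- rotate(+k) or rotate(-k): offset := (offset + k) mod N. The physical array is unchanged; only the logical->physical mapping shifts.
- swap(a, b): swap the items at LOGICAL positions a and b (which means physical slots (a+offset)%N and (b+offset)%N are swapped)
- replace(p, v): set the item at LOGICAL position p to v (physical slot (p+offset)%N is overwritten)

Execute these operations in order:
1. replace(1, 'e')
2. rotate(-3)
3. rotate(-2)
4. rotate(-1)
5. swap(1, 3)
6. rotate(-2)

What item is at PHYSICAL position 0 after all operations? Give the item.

After op 1 (replace(1, 'e')): offset=0, physical=[A,e,C,D,E,F,G,H], logical=[A,e,C,D,E,F,G,H]
After op 2 (rotate(-3)): offset=5, physical=[A,e,C,D,E,F,G,H], logical=[F,G,H,A,e,C,D,E]
After op 3 (rotate(-2)): offset=3, physical=[A,e,C,D,E,F,G,H], logical=[D,E,F,G,H,A,e,C]
After op 4 (rotate(-1)): offset=2, physical=[A,e,C,D,E,F,G,H], logical=[C,D,E,F,G,H,A,e]
After op 5 (swap(1, 3)): offset=2, physical=[A,e,C,F,E,D,G,H], logical=[C,F,E,D,G,H,A,e]
After op 6 (rotate(-2)): offset=0, physical=[A,e,C,F,E,D,G,H], logical=[A,e,C,F,E,D,G,H]

Answer: A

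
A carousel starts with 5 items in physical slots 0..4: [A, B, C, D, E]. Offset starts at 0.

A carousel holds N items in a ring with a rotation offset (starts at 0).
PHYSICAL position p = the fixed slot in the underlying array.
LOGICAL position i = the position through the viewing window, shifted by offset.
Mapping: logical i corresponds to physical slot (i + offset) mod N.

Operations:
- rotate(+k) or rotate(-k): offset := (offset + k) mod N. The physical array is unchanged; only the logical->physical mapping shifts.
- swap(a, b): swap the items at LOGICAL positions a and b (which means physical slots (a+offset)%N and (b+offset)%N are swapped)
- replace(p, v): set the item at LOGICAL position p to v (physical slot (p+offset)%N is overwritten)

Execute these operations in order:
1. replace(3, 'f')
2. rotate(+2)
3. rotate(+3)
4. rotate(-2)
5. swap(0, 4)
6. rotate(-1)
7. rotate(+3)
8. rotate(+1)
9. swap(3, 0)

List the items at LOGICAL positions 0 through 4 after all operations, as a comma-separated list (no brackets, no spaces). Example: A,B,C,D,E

After op 1 (replace(3, 'f')): offset=0, physical=[A,B,C,f,E], logical=[A,B,C,f,E]
After op 2 (rotate(+2)): offset=2, physical=[A,B,C,f,E], logical=[C,f,E,A,B]
After op 3 (rotate(+3)): offset=0, physical=[A,B,C,f,E], logical=[A,B,C,f,E]
After op 4 (rotate(-2)): offset=3, physical=[A,B,C,f,E], logical=[f,E,A,B,C]
After op 5 (swap(0, 4)): offset=3, physical=[A,B,f,C,E], logical=[C,E,A,B,f]
After op 6 (rotate(-1)): offset=2, physical=[A,B,f,C,E], logical=[f,C,E,A,B]
After op 7 (rotate(+3)): offset=0, physical=[A,B,f,C,E], logical=[A,B,f,C,E]
After op 8 (rotate(+1)): offset=1, physical=[A,B,f,C,E], logical=[B,f,C,E,A]
After op 9 (swap(3, 0)): offset=1, physical=[A,E,f,C,B], logical=[E,f,C,B,A]

Answer: E,f,C,B,A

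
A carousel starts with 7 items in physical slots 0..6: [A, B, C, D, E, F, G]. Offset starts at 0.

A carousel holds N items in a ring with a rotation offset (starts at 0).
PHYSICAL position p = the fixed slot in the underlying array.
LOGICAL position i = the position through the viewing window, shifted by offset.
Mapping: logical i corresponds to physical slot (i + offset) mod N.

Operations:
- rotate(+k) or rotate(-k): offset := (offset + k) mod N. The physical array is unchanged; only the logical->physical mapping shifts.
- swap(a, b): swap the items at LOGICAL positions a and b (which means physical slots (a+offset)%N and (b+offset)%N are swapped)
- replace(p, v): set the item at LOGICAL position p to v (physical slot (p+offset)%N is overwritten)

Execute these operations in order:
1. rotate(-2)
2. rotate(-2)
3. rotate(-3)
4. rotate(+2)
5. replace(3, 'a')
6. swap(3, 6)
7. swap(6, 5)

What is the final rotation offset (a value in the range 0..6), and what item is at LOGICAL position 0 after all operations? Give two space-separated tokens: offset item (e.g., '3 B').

After op 1 (rotate(-2)): offset=5, physical=[A,B,C,D,E,F,G], logical=[F,G,A,B,C,D,E]
After op 2 (rotate(-2)): offset=3, physical=[A,B,C,D,E,F,G], logical=[D,E,F,G,A,B,C]
After op 3 (rotate(-3)): offset=0, physical=[A,B,C,D,E,F,G], logical=[A,B,C,D,E,F,G]
After op 4 (rotate(+2)): offset=2, physical=[A,B,C,D,E,F,G], logical=[C,D,E,F,G,A,B]
After op 5 (replace(3, 'a')): offset=2, physical=[A,B,C,D,E,a,G], logical=[C,D,E,a,G,A,B]
After op 6 (swap(3, 6)): offset=2, physical=[A,a,C,D,E,B,G], logical=[C,D,E,B,G,A,a]
After op 7 (swap(6, 5)): offset=2, physical=[a,A,C,D,E,B,G], logical=[C,D,E,B,G,a,A]

Answer: 2 C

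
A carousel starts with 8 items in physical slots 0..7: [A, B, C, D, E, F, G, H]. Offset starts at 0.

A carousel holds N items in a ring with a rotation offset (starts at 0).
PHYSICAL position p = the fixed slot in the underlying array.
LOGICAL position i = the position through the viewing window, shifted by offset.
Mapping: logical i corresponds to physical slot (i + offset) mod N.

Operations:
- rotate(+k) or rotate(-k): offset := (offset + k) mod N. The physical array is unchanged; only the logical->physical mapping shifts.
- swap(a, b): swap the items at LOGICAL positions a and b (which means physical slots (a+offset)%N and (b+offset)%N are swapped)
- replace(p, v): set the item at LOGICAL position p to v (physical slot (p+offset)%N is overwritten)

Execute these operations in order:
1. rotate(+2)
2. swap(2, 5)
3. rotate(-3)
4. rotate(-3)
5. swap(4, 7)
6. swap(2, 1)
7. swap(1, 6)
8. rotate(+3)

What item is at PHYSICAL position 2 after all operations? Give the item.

After op 1 (rotate(+2)): offset=2, physical=[A,B,C,D,E,F,G,H], logical=[C,D,E,F,G,H,A,B]
After op 2 (swap(2, 5)): offset=2, physical=[A,B,C,D,H,F,G,E], logical=[C,D,H,F,G,E,A,B]
After op 3 (rotate(-3)): offset=7, physical=[A,B,C,D,H,F,G,E], logical=[E,A,B,C,D,H,F,G]
After op 4 (rotate(-3)): offset=4, physical=[A,B,C,D,H,F,G,E], logical=[H,F,G,E,A,B,C,D]
After op 5 (swap(4, 7)): offset=4, physical=[D,B,C,A,H,F,G,E], logical=[H,F,G,E,D,B,C,A]
After op 6 (swap(2, 1)): offset=4, physical=[D,B,C,A,H,G,F,E], logical=[H,G,F,E,D,B,C,A]
After op 7 (swap(1, 6)): offset=4, physical=[D,B,G,A,H,C,F,E], logical=[H,C,F,E,D,B,G,A]
After op 8 (rotate(+3)): offset=7, physical=[D,B,G,A,H,C,F,E], logical=[E,D,B,G,A,H,C,F]

Answer: G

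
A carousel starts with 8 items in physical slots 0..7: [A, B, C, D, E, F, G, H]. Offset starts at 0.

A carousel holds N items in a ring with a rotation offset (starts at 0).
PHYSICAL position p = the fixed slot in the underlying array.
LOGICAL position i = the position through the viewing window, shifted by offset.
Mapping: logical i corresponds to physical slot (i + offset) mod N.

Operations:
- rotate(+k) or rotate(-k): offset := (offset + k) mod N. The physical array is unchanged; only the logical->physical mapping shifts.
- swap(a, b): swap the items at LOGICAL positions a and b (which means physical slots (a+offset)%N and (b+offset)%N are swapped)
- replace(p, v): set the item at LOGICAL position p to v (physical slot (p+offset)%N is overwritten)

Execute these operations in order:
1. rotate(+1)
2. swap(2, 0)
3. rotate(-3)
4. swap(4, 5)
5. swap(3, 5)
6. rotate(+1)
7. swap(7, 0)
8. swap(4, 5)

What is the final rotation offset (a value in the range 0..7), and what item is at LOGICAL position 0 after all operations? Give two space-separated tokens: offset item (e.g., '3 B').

Answer: 7 G

Derivation:
After op 1 (rotate(+1)): offset=1, physical=[A,B,C,D,E,F,G,H], logical=[B,C,D,E,F,G,H,A]
After op 2 (swap(2, 0)): offset=1, physical=[A,D,C,B,E,F,G,H], logical=[D,C,B,E,F,G,H,A]
After op 3 (rotate(-3)): offset=6, physical=[A,D,C,B,E,F,G,H], logical=[G,H,A,D,C,B,E,F]
After op 4 (swap(4, 5)): offset=6, physical=[A,D,B,C,E,F,G,H], logical=[G,H,A,D,B,C,E,F]
After op 5 (swap(3, 5)): offset=6, physical=[A,C,B,D,E,F,G,H], logical=[G,H,A,C,B,D,E,F]
After op 6 (rotate(+1)): offset=7, physical=[A,C,B,D,E,F,G,H], logical=[H,A,C,B,D,E,F,G]
After op 7 (swap(7, 0)): offset=7, physical=[A,C,B,D,E,F,H,G], logical=[G,A,C,B,D,E,F,H]
After op 8 (swap(4, 5)): offset=7, physical=[A,C,B,E,D,F,H,G], logical=[G,A,C,B,E,D,F,H]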